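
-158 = -158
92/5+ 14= 162/5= 32.40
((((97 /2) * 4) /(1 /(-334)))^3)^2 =74009791454291383814155472896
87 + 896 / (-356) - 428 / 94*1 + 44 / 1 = 518399 / 4183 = 123.93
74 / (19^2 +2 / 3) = 222 / 1085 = 0.20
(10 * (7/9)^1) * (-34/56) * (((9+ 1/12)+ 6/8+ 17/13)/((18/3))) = -73865/8424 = -8.77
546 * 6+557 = 3833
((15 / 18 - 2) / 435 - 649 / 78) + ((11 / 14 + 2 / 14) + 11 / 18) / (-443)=-438053348 / 52608465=-8.33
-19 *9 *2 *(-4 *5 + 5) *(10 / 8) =12825 / 2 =6412.50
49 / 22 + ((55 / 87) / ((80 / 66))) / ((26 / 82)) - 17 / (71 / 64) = -26974615 / 2355496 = -11.45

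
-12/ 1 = -12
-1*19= -19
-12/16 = -3/4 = -0.75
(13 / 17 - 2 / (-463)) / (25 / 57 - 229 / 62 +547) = 21391302 / 15124874245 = 0.00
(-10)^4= 10000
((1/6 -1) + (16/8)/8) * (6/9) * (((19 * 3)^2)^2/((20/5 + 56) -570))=2736741/340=8049.24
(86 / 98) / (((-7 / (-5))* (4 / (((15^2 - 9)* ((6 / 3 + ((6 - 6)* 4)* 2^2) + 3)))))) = 58050 / 343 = 169.24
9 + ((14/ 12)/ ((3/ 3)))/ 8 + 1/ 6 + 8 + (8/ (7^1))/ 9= 17579/ 1008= 17.44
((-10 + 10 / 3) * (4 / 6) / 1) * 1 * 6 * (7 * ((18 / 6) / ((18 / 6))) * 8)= -4480 / 3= -1493.33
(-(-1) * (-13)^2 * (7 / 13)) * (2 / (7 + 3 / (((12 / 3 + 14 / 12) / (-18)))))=-5642 / 107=-52.73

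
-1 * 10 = -10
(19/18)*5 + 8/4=131/18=7.28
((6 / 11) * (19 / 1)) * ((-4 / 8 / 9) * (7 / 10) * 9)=-3.63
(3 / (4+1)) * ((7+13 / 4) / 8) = 123 / 160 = 0.77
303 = 303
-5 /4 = -1.25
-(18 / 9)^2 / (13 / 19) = -76 / 13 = -5.85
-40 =-40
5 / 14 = 0.36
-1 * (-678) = 678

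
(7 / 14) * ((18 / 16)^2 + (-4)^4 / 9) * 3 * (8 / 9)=17113 / 432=39.61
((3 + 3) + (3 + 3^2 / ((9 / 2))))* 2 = 22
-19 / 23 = -0.83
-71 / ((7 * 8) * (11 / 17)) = -1207 / 616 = -1.96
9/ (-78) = -3/ 26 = -0.12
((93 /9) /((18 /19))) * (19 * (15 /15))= 11191 /54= 207.24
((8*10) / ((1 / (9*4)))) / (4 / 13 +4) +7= 4729 / 7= 675.57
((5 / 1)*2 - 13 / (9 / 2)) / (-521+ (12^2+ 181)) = -16 / 441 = -0.04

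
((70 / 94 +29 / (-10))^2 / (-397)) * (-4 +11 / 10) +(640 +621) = 1105892711901 / 876973000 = 1261.03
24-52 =-28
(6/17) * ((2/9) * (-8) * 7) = -224/51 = -4.39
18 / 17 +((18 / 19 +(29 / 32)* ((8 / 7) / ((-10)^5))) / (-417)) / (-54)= 21564093590633 / 20365279200000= 1.06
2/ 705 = 0.00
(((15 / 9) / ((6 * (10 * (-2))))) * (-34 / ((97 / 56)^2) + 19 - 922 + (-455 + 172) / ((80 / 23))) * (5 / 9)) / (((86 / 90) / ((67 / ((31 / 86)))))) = 251075552435 / 168007104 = 1494.43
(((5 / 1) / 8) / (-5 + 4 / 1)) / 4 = -5 / 32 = -0.16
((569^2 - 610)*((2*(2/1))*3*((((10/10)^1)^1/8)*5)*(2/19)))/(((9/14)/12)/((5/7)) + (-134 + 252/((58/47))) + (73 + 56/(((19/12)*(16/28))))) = 5622827400/4522093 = 1243.41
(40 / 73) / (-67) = -40 / 4891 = -0.01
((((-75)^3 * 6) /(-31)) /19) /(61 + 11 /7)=2953125 /42997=68.68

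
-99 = -99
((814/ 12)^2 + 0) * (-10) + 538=-818561/ 18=-45475.61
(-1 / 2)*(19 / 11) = -19 / 22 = -0.86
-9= -9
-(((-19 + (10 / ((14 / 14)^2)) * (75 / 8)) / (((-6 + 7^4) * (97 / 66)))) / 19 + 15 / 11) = -132528087 / 97107670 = -1.36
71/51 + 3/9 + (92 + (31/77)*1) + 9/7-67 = 111581/3927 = 28.41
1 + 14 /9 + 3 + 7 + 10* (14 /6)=323 /9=35.89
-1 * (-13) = 13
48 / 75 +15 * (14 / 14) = 391 / 25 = 15.64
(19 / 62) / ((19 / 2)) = 1 / 31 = 0.03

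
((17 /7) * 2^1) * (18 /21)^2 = 1224 /343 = 3.57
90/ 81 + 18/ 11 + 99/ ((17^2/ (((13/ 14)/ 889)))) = 978482581/ 356092506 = 2.75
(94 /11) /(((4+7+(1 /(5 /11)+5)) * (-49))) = -470 /49049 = -0.01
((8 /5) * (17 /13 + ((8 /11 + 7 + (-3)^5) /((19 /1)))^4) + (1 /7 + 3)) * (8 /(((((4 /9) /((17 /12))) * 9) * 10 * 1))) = 55526183531483947 /5208921247530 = 10659.82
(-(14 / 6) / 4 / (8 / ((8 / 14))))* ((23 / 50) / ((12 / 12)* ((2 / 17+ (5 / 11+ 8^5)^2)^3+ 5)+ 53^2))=-0.00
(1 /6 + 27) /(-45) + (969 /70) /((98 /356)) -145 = -1765469 /18522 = -95.32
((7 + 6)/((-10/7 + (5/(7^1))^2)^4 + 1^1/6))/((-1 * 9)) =-149884826/91105653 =-1.65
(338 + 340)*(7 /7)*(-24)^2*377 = 147229056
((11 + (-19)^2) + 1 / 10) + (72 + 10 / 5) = 4461 / 10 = 446.10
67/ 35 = 1.91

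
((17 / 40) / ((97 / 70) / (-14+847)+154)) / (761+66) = 99127 / 29705300796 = 0.00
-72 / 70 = -36 / 35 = -1.03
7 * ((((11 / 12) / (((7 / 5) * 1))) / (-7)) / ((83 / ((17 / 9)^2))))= -15895 / 564732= -0.03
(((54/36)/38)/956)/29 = 3/2107024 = 0.00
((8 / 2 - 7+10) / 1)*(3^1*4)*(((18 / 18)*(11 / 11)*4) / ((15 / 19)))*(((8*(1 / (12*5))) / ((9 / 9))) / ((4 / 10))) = 2128 / 15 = 141.87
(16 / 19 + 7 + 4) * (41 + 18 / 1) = 13275 / 19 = 698.68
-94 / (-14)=47 / 7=6.71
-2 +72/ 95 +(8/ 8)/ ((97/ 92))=-0.29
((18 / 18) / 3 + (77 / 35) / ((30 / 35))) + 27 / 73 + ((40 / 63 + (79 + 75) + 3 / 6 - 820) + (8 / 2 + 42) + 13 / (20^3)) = -22648919413 / 36792000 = -615.59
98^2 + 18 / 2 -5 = 9608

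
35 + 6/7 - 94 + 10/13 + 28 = -2673/91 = -29.37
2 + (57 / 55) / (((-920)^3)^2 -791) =66699050147839913047 / 33349525073919956495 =2.00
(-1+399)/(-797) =-398/797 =-0.50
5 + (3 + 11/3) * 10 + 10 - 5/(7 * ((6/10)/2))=555/7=79.29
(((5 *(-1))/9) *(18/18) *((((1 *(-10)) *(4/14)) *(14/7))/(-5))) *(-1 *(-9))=-40/7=-5.71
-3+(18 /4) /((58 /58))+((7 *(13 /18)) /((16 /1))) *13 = 1615 /288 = 5.61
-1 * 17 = -17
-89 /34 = -2.62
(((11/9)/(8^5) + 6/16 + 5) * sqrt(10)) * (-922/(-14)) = 730760143 * sqrt(10)/2064384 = 1119.40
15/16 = 0.94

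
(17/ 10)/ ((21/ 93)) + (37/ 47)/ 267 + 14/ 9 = 23947079/ 2635290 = 9.09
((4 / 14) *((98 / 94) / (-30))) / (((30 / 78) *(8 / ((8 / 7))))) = -13 / 3525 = -0.00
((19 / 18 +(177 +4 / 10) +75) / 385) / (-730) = -22811 / 25294500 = -0.00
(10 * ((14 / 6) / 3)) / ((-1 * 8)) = -35 / 36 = -0.97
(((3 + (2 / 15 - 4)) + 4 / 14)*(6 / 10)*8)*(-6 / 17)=2928 / 2975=0.98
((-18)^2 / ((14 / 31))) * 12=8609.14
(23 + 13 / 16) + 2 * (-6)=189 / 16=11.81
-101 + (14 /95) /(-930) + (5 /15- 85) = -2733944 /14725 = -185.67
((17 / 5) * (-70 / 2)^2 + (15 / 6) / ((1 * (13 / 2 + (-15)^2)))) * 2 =3856800 / 463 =8330.02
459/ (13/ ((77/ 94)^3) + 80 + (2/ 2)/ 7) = 209548647/ 47385451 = 4.42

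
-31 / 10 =-3.10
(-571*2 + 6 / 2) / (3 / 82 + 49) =-93398 / 4021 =-23.23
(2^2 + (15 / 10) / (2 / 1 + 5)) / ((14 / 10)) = 295 / 98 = 3.01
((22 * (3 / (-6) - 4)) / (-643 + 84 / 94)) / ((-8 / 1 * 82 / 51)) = -237303 / 19797424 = -0.01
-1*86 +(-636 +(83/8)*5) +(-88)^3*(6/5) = -32737461/40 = -818436.52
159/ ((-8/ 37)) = -735.38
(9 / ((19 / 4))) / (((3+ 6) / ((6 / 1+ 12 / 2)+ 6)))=72 / 19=3.79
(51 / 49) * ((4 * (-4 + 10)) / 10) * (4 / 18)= 136 / 245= 0.56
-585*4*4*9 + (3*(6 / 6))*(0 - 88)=-84504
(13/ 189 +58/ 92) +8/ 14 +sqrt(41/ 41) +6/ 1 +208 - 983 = -6665945/ 8694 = -766.73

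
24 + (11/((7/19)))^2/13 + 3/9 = 177544/1911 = 92.91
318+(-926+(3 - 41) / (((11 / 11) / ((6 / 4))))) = -665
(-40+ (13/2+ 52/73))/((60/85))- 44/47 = -3901901/82344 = -47.39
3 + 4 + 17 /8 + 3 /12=75 /8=9.38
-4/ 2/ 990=-1/ 495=-0.00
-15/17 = -0.88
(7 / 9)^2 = 49 / 81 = 0.60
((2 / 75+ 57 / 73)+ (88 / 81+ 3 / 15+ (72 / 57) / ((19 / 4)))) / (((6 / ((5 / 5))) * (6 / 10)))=62966126 / 96056685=0.66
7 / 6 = 1.17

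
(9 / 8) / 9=0.12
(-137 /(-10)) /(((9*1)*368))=137 /33120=0.00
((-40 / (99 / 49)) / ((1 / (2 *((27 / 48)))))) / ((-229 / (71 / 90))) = 0.08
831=831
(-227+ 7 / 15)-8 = -3518 / 15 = -234.53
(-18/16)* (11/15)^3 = -0.44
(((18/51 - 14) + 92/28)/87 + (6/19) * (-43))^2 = 806703959889/4299293761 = 187.64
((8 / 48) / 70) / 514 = 1 / 215880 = 0.00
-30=-30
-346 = -346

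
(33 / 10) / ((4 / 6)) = 4.95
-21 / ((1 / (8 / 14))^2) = -48 / 7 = -6.86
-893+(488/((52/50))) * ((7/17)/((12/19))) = -587.08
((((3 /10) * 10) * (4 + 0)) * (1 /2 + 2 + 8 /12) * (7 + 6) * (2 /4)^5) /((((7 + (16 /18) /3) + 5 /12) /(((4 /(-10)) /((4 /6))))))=-20007 /16660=-1.20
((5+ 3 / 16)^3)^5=61118316854865828343112727707 / 1152921504606846976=53011689530.16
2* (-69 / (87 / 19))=-874 / 29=-30.14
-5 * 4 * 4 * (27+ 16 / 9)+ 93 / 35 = -724363 / 315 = -2299.57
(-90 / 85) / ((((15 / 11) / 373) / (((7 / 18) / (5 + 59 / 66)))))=-19.11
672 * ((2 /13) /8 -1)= -659.08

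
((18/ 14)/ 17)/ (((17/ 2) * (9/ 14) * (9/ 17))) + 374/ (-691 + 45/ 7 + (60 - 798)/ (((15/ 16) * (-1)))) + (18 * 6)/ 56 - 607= -1156804591/ 1923516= -601.40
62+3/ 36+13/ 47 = 35171/ 564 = 62.36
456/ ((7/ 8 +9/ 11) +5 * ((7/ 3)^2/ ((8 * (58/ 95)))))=20946816/ 333803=62.75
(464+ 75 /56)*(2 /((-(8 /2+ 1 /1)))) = -26059 /140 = -186.14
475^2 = 225625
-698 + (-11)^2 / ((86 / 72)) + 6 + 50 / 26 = -329125 / 559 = -588.77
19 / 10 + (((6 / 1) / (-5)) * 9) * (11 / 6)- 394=-4119 / 10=-411.90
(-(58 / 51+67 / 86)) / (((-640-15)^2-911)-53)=-8405 / 1877475546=-0.00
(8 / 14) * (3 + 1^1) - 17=-103 / 7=-14.71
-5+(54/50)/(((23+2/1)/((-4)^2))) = -2693/625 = -4.31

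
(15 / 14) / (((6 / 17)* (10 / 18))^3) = 142.13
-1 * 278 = -278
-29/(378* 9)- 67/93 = -76877/105462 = -0.73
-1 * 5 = -5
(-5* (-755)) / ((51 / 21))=26425 / 17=1554.41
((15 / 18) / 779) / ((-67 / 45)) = -75 / 104386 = -0.00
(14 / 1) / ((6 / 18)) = 42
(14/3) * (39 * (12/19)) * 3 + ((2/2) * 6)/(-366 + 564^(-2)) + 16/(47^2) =1684990164358424/4886395399085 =344.83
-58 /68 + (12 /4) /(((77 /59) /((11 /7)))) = 2.76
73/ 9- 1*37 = -260/ 9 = -28.89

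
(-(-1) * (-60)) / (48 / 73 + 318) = -730 / 3877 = -0.19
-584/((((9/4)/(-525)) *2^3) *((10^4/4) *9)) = 511/675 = 0.76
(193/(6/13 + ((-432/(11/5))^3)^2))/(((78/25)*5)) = 1709556365/7921676620136511776196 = 0.00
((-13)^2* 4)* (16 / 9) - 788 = 3724 / 9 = 413.78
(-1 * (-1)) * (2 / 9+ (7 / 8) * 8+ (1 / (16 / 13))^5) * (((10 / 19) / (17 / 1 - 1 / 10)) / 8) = 137498225 / 4661968896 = 0.03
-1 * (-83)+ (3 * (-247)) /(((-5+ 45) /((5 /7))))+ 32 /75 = 294817 /4200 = 70.19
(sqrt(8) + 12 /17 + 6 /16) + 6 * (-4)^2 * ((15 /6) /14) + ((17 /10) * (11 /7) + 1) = 2 * sqrt(2) + 104221 /4760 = 24.72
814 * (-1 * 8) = -6512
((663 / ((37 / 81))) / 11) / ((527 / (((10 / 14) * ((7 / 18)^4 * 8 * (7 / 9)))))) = 156065 / 6131862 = 0.03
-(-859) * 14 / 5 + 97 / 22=265057 / 110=2409.61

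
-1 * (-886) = 886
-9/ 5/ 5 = -9/ 25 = -0.36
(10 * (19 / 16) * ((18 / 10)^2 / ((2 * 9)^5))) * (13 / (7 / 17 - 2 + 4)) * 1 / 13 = 0.00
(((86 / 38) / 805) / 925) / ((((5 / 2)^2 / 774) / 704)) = 93722112 / 353696875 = 0.26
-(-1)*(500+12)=512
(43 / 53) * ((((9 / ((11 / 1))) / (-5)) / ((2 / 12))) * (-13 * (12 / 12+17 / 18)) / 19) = 1.06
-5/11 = -0.45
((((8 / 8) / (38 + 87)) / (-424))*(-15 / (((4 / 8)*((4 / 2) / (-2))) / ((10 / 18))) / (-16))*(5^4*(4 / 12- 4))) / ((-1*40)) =275 / 244224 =0.00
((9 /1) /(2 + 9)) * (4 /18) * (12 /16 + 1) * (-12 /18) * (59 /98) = -59 /462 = -0.13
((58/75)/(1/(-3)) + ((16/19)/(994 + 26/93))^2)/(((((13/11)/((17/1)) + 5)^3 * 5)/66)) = -402425522214316504453/1712079498875443758000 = -0.24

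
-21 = -21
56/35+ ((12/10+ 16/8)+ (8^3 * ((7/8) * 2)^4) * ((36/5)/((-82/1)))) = -85452/205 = -416.84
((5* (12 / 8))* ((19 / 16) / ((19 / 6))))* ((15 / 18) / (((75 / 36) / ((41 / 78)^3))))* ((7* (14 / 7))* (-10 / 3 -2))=-482447 / 39546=-12.20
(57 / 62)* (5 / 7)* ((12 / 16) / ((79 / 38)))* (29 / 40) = 94221 / 548576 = 0.17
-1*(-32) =32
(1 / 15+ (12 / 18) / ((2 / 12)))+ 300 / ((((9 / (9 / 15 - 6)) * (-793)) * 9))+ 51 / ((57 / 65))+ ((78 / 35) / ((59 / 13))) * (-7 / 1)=784223144 / 13334295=58.81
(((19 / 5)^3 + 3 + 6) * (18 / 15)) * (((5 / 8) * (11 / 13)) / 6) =10978 / 1625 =6.76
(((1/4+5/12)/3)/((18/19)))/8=19/648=0.03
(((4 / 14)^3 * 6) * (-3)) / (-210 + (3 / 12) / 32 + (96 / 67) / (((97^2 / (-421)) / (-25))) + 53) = 11619588096 / 4300745660155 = 0.00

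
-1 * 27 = -27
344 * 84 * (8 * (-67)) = -15488256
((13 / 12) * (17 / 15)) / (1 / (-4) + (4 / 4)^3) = 221 / 135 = 1.64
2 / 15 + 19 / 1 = 287 / 15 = 19.13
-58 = -58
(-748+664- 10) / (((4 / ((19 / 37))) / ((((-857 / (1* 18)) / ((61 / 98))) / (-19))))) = -1973671 / 40626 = -48.58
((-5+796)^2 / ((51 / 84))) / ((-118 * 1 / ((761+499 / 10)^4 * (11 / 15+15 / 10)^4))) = -277131236327800457436236151 / 2950000000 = -93942791975525578.79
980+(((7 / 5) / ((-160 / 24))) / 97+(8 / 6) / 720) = 980.00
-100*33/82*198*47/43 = -15354900/1763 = -8709.53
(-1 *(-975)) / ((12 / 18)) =2925 / 2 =1462.50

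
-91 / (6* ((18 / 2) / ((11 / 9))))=-1001 / 486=-2.06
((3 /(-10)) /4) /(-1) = 3 /40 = 0.08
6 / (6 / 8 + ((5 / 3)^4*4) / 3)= 5832 / 10729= 0.54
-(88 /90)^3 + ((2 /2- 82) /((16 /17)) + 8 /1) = -115178069 /1458000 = -79.00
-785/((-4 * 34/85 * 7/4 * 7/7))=3925/14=280.36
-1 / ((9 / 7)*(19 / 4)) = -28 / 171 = -0.16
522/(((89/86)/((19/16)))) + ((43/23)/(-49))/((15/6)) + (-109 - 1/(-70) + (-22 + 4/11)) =10334765687/22066660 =468.34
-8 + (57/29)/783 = -60533/7569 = -8.00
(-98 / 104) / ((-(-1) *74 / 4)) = -0.05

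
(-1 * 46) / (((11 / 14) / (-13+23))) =-6440 / 11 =-585.45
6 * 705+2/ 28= 59221/ 14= 4230.07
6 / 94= 3 / 47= 0.06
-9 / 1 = -9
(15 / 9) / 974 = 5 / 2922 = 0.00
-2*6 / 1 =-12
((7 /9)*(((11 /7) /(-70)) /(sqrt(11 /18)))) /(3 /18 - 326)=sqrt(22) /68425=0.00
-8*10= -80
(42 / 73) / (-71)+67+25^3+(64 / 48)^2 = 732067274 / 46647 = 15693.77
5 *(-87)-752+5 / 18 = -21361 / 18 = -1186.72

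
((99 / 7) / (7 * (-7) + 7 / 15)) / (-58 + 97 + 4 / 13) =-1485 / 200312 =-0.01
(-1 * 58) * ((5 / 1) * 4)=-1160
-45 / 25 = -9 / 5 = -1.80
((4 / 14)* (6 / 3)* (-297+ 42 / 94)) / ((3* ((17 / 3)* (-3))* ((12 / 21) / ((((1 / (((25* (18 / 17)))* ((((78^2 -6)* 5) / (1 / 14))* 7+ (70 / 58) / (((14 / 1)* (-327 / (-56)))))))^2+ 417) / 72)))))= 3538556022203934358330072499 / 105072748092708580800000000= 33.68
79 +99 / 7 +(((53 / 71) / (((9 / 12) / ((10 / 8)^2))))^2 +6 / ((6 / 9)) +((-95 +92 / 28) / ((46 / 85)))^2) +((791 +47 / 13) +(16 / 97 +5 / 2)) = 702861017384841277 / 23727174713424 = 29622.62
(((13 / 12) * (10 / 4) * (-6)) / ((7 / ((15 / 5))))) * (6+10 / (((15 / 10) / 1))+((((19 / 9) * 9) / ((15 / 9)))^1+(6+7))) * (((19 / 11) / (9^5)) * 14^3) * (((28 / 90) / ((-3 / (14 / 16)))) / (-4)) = -82433533 / 175375530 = -0.47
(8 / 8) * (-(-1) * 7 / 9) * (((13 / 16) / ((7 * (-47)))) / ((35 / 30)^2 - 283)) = 13 / 1906132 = 0.00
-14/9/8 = -7/36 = -0.19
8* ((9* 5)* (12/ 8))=540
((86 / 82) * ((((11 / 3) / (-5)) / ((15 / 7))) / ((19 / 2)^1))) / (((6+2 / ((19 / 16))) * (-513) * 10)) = 3311 / 3454670250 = 0.00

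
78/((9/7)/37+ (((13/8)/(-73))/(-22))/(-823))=213614008608/95161769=2244.75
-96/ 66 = -1.45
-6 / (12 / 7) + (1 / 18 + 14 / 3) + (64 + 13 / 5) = 3052 / 45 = 67.82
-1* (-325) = 325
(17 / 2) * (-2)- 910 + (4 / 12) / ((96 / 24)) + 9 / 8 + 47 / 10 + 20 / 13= -1434503 / 1560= -919.55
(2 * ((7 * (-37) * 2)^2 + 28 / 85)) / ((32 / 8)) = 11403784 / 85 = 134162.16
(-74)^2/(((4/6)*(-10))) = -4107/5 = -821.40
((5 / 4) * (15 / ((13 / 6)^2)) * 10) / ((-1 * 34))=-3375 / 2873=-1.17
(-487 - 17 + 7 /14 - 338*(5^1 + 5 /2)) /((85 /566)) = -1719791 /85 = -20232.84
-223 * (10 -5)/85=-223/17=-13.12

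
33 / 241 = 0.14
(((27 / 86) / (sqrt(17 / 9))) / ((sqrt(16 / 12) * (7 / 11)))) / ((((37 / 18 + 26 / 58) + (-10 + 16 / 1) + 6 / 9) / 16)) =1860408 * sqrt(51) / 24495079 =0.54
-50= -50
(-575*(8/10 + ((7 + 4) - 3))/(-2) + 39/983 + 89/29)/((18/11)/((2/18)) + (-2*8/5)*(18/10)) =9929057600/35149131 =282.48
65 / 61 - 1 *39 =-2314 / 61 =-37.93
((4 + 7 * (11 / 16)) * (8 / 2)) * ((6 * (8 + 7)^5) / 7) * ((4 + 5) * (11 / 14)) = 31800346875 / 196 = 162246667.73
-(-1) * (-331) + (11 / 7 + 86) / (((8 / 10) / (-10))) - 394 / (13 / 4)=-1546.87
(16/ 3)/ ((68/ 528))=41.41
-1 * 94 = -94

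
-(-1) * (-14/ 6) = -7/ 3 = -2.33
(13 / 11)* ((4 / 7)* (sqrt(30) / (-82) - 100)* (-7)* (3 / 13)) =6* sqrt(30) / 451 + 1200 / 11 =109.16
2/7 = 0.29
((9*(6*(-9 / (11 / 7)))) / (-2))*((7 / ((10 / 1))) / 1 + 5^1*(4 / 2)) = 182007 / 110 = 1654.61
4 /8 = 1 /2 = 0.50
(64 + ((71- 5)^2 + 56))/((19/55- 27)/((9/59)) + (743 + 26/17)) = 37665540/4794817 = 7.86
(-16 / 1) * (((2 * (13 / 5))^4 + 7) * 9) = -106295.27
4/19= 0.21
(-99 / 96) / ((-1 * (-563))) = -33 / 18016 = -0.00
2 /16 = 1 /8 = 0.12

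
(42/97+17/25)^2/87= 7284601/511614375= 0.01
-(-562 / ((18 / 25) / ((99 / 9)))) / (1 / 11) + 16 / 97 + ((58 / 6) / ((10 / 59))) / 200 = 164905635901 / 1746000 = 94447.67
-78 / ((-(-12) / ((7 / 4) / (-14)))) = 13 / 16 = 0.81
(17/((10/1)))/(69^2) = 17/47610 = 0.00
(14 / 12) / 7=1 / 6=0.17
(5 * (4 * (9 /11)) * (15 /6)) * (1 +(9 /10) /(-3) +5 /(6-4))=1440 /11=130.91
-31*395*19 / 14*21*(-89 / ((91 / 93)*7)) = 5777056305 / 1274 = 4534581.09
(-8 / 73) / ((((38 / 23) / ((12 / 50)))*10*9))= -92 / 520125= -0.00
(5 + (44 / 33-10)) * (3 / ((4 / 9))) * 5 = -495 / 4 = -123.75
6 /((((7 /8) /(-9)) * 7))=-432 /49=-8.82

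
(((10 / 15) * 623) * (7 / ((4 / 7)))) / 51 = 30527 / 306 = 99.76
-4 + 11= 7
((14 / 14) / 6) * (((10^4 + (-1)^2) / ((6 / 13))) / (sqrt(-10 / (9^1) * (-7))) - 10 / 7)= -5 / 21 + 130013 * sqrt(70) / 840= 1294.72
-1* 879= -879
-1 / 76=-0.01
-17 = -17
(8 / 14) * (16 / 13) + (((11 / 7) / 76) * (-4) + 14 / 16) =20687 / 13832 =1.50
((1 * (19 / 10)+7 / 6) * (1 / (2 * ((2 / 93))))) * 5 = 713 / 2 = 356.50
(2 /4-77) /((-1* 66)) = 51 /44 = 1.16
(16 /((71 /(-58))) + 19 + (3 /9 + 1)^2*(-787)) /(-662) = 2.10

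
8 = 8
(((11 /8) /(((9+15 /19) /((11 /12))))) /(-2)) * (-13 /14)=29887 /499968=0.06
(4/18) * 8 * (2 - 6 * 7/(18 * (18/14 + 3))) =1048/405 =2.59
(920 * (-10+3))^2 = 41473600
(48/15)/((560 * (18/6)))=1/525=0.00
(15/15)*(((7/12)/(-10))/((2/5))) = -7/48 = -0.15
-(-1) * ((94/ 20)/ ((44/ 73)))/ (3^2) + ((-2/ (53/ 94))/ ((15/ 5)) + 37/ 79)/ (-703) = 10110853771/ 11656105560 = 0.87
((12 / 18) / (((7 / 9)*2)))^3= 27 / 343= 0.08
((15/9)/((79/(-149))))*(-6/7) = 1490/553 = 2.69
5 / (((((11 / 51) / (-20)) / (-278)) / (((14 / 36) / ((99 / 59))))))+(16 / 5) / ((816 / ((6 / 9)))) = 8295312226 / 277695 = 29872.03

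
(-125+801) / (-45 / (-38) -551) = -25688 / 20893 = -1.23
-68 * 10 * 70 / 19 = -47600 / 19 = -2505.26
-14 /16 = -7 /8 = -0.88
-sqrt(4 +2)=-sqrt(6)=-2.45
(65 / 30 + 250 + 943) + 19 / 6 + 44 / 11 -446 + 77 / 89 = 202172 / 267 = 757.20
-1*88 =-88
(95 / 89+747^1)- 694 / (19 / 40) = -1205658 / 1691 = -712.99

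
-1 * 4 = -4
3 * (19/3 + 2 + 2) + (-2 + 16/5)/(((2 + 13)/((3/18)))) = 2326/75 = 31.01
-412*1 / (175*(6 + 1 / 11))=-4532 / 11725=-0.39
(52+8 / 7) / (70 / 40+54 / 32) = 5952 / 385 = 15.46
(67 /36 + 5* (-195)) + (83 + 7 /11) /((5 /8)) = -839.32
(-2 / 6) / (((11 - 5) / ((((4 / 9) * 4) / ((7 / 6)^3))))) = -64 / 1029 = -0.06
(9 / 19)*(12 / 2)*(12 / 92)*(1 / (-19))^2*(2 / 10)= 162 / 788785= 0.00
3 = 3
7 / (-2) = -7 / 2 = -3.50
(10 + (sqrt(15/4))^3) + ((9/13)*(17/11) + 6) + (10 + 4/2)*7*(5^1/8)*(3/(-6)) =-5251/572 + 15*sqrt(15)/8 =-1.92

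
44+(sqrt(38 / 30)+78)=sqrt(285) / 15+122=123.13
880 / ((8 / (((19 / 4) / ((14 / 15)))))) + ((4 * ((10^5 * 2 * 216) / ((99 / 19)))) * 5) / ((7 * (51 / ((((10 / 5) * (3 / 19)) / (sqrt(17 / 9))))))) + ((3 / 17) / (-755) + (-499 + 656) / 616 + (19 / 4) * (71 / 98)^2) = 3051242374057 / 5423762960 + 576000000 * sqrt(17) / 22253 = 107285.66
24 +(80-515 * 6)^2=9060124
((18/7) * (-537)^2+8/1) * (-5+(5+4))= 20762792/7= 2966113.14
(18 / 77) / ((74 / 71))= 639 / 2849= 0.22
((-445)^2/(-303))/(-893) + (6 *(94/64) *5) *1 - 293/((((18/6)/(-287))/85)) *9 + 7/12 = 92833491903119/4329264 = 21443250.38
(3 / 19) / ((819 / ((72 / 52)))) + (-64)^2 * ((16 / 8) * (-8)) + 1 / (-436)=-642250984853 / 9799972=-65536.00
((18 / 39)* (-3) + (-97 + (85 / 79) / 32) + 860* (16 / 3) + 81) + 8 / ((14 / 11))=3157823845 / 690144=4575.60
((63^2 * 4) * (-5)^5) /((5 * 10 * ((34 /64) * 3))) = -10584000 /17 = -622588.24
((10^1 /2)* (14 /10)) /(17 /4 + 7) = 28 /45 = 0.62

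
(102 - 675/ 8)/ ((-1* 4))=-141/ 32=-4.41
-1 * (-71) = 71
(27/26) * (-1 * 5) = -135/26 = -5.19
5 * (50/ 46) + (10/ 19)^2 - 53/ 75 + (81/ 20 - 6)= 3.06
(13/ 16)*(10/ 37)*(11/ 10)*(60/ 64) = 2145/ 9472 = 0.23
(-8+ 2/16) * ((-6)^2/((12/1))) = -189/8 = -23.62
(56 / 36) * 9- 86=-72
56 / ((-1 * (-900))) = 14 / 225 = 0.06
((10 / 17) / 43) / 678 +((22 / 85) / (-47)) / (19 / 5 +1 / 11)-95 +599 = 628098917672 / 1246231461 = 504.00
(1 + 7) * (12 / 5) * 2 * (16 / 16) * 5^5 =120000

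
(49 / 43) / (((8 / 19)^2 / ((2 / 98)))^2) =130321 / 8630272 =0.02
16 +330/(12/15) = 857/2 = 428.50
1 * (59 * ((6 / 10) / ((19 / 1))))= 177 / 95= 1.86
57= 57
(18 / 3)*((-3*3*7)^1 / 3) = -126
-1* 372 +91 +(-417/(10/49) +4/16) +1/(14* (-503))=-163659611/70420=-2324.05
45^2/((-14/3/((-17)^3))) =29846475/14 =2131891.07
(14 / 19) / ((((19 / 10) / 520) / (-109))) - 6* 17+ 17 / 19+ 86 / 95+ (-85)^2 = -26815736 / 1805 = -14856.36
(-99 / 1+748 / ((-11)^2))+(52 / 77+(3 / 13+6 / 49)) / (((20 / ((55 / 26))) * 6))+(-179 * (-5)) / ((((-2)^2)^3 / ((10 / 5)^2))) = -40294159 / 1093092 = -36.86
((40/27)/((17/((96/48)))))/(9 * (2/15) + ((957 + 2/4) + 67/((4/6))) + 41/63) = 2800/17026503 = 0.00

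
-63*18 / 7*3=-486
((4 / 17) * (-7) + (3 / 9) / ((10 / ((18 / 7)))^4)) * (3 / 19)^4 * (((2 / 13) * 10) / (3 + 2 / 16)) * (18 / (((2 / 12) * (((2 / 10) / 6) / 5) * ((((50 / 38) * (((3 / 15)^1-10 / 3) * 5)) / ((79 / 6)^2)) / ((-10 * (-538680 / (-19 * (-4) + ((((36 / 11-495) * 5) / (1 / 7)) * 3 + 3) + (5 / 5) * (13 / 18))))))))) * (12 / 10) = -8602.11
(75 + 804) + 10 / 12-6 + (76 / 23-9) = 119803 / 138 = 868.14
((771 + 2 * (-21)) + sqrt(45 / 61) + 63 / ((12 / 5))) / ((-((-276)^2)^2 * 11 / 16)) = -1007 / 5319217728 - sqrt(305) / 81118070352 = -0.00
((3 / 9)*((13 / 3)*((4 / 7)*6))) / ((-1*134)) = -52 / 1407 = -0.04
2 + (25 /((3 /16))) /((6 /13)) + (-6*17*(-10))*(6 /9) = 8738 /9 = 970.89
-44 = -44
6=6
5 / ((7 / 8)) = 40 / 7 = 5.71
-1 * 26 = -26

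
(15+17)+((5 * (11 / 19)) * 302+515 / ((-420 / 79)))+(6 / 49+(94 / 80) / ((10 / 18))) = 453347989 / 558600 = 811.58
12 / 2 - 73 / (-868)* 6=2823 / 434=6.50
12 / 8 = 3 / 2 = 1.50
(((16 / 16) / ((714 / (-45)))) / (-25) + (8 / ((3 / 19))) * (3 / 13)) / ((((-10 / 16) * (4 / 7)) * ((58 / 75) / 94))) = -25509579 / 6409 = -3980.27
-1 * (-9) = 9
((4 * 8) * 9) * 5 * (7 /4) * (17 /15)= 2856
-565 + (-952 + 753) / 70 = -39749 / 70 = -567.84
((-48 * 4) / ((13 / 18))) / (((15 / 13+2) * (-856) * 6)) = 72 / 4387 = 0.02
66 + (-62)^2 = 3910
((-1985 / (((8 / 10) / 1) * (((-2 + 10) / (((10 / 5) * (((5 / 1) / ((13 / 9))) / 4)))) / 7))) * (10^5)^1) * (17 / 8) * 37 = -29544619516.23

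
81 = 81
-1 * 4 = -4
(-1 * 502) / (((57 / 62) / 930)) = -9648440 / 19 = -507812.63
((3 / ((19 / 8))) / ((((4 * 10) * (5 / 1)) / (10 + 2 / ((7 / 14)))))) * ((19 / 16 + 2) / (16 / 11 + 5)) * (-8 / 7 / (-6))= 561 / 67450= 0.01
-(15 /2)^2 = -225 /4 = -56.25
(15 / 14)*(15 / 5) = 45 / 14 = 3.21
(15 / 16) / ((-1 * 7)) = -15 / 112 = -0.13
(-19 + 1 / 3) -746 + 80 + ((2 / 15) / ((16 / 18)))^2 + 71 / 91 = -74677943 / 109200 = -683.86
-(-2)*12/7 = 24/7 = 3.43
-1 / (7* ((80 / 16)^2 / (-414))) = 414 / 175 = 2.37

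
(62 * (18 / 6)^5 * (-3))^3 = -92333150302392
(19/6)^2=10.03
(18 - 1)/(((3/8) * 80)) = 17/30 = 0.57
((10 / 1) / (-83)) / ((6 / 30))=-50 / 83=-0.60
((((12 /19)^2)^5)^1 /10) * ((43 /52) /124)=83201458176 /12354098509469015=0.00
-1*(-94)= 94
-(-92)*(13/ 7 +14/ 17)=29348/ 119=246.62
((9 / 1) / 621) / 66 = 1 / 4554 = 0.00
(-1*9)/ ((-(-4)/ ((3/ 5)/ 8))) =-27/ 160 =-0.17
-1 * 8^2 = -64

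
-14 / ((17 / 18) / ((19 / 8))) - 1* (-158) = 4175 / 34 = 122.79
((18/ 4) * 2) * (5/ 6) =15/ 2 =7.50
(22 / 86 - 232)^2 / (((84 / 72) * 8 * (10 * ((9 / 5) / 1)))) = 99301225 / 310632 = 319.67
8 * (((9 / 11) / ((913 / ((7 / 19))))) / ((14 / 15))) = 540 / 190817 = 0.00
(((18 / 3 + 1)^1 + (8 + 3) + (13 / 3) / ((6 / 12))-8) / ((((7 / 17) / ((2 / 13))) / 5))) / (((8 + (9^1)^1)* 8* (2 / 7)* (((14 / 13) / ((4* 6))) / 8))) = 160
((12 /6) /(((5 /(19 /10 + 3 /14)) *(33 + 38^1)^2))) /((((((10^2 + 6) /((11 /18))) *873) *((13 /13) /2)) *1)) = 814 /367356195675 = 0.00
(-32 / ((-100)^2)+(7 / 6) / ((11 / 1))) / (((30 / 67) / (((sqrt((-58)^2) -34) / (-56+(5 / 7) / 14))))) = -55719076 / 565434375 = -0.10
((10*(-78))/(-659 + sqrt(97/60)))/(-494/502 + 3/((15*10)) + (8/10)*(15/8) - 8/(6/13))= -580585590000/8239435084993 - 29367000*sqrt(1455)/8239435084993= -0.07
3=3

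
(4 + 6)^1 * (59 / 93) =590 / 93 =6.34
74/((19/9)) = 666/19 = 35.05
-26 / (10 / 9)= -117 / 5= -23.40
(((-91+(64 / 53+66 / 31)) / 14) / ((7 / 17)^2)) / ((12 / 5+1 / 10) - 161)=41624959 / 178645033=0.23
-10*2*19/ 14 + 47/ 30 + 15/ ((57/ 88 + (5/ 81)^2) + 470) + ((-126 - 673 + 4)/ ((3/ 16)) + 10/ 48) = -324536441590911/ 76086958360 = -4265.34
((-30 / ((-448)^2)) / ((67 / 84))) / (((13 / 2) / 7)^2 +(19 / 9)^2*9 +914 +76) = -2835 / 15596630912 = -0.00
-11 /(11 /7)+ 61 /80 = -499 /80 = -6.24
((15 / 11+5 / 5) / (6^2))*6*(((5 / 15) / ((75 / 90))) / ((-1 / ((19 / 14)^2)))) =-4693 / 16170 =-0.29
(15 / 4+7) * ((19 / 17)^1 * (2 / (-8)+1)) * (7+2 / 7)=7353 / 112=65.65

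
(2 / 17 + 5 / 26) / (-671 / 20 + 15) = -1370 / 81991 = -0.02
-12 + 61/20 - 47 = -1119/20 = -55.95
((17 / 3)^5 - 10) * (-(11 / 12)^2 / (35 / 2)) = -171508667 / 612360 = -280.08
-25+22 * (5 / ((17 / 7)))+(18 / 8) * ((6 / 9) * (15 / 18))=1465 / 68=21.54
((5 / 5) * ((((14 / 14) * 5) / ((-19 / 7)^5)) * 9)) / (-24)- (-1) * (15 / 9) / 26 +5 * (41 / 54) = 26929402015 / 6952885992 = 3.87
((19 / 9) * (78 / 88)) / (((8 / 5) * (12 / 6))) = 1235 / 2112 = 0.58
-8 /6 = -1.33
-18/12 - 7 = -17/2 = -8.50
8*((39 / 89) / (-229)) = -312 / 20381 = -0.02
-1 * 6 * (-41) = 246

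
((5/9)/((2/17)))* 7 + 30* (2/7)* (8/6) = 5605/126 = 44.48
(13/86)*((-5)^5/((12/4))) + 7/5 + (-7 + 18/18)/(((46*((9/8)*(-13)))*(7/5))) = -421343467/2699970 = -156.05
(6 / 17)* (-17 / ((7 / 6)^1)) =-5.14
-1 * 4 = -4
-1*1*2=-2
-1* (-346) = 346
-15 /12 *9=-45 /4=-11.25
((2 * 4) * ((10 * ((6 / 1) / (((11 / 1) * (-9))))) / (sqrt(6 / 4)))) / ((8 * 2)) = -10 * sqrt(6) / 99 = -0.25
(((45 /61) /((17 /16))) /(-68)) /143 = -180 /2520947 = -0.00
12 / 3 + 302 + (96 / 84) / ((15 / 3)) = 10718 / 35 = 306.23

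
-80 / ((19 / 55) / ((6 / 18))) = -4400 / 57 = -77.19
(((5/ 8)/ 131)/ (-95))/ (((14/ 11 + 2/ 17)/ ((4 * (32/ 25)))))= -748/ 4044625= -0.00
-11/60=-0.18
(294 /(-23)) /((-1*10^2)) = 147 /1150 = 0.13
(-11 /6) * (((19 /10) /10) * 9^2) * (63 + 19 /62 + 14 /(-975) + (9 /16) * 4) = -14905117359 /8060000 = -1849.27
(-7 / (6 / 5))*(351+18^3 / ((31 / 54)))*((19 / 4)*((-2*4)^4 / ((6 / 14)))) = -86280015360 / 31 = -2783226301.94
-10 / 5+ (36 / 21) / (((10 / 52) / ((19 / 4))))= 1412 / 35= 40.34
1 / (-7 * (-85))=1 / 595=0.00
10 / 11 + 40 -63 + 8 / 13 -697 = -102742 / 143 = -718.48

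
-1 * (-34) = 34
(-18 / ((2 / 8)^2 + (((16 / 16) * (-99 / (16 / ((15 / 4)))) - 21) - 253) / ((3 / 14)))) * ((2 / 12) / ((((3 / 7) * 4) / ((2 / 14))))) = 24 / 133141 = 0.00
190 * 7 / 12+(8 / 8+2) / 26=4327 / 39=110.95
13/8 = 1.62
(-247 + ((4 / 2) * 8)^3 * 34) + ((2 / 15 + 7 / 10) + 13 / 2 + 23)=417142 / 3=139047.33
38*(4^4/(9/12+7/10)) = 6708.97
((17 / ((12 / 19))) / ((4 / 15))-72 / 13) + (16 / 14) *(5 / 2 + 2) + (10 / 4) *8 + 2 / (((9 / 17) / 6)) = 625535 / 4368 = 143.21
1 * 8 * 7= 56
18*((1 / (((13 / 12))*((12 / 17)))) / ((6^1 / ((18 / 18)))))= 51 / 13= 3.92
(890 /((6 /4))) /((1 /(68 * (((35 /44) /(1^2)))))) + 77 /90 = 31773847 /990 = 32094.79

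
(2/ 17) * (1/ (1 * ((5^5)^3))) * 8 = 16/ 518798828125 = 0.00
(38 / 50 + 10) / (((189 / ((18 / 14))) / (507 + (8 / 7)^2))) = 6699983 / 180075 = 37.21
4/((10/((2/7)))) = 4/35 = 0.11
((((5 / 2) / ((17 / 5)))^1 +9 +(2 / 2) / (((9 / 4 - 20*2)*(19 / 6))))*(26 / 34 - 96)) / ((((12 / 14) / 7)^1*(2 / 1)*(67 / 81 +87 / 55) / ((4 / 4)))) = -111777549958305 / 71186729696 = -1570.20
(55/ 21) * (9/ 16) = 165/ 112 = 1.47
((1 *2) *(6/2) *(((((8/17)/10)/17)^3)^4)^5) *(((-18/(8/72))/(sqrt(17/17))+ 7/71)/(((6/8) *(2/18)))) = -220024451686285554610021375074084876976128/55508458887408108671305849084637359745417613180773163363124513258856800489879138049234901740030941911084016654023238848699048960780842027144253277305512017658628565186518244445323944091796875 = -0.00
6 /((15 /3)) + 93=471 /5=94.20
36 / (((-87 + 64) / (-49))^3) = 4235364 / 12167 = 348.10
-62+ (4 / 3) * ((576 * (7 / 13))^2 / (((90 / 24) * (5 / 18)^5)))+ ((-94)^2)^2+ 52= 260777611089318 / 2640625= 98756018.40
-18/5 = -3.60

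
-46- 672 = -718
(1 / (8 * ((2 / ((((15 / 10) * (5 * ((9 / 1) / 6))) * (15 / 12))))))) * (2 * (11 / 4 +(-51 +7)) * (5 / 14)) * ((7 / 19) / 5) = -37125 / 19456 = -1.91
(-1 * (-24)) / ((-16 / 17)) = -51 / 2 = -25.50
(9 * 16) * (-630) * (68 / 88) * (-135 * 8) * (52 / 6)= 7217683200 / 11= 656153018.18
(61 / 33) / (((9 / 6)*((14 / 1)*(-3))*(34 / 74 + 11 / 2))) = -4514 / 916839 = -0.00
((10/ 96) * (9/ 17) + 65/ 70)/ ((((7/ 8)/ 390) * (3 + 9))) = 121745/ 3332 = 36.54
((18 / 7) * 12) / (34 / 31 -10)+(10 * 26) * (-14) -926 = -735684 / 161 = -4569.47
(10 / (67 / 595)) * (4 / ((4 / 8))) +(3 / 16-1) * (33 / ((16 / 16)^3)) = 732857 / 1072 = 683.64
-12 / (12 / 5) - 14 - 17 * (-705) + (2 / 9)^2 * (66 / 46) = 7430930 / 621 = 11966.07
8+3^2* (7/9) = 15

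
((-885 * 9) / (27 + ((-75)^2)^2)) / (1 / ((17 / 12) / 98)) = -5015 / 1378126176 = -0.00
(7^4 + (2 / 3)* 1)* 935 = 6736675 / 3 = 2245558.33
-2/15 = -0.13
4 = 4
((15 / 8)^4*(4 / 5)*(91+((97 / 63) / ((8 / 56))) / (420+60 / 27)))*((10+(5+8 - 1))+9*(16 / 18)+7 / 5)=4398772149 / 155648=28261.03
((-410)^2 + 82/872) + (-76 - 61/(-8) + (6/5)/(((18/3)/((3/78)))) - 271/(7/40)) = 66053856697/396760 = 166483.16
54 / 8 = 27 / 4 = 6.75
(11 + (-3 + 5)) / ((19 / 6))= 78 / 19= 4.11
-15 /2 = -7.50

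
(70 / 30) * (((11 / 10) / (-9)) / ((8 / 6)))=-77 / 360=-0.21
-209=-209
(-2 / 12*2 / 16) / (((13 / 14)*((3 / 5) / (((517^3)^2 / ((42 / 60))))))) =-477400937186464225 / 468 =-1020087472620650.05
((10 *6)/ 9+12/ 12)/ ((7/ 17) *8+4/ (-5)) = 1955/ 636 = 3.07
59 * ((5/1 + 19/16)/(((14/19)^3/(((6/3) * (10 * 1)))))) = 200317095/10976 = 18250.46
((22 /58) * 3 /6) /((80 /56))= 0.13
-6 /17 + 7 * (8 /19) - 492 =-158078 /323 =-489.41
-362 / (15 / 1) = -362 / 15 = -24.13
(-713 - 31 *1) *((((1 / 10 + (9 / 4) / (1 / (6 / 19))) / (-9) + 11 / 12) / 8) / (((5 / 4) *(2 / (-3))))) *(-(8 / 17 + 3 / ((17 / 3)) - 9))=350548 / 475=738.00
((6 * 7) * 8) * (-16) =-5376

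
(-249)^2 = 62001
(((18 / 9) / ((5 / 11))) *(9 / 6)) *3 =99 / 5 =19.80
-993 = -993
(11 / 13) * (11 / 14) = 121 / 182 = 0.66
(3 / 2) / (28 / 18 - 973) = -27 / 17486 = -0.00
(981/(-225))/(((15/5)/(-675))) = 981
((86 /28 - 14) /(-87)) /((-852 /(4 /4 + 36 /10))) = -391 /576520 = -0.00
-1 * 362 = -362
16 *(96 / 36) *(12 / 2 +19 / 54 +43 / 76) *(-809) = -367480160 / 1539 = -238778.53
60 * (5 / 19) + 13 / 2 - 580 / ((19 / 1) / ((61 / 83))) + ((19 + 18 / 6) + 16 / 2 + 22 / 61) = 5813209 / 192394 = 30.22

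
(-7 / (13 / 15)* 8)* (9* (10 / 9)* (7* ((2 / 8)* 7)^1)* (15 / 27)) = -171500 / 39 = -4397.44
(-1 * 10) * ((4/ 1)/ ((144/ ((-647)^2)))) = -2093045/ 18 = -116280.28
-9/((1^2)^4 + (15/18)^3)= -1944/341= -5.70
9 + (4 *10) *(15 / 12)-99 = -40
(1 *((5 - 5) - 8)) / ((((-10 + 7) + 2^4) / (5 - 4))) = -8 / 13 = -0.62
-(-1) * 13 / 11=13 / 11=1.18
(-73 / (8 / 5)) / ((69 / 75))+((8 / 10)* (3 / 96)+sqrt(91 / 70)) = -22801 / 460+sqrt(130) / 10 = -48.43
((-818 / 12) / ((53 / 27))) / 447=-1227 / 15794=-0.08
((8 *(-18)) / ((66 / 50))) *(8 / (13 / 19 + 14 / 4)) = -121600 / 583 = -208.58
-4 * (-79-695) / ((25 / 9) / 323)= 9000072 / 25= 360002.88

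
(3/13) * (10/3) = 10/13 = 0.77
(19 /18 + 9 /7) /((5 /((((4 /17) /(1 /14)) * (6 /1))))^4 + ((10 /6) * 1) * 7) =5968134144 /29749956029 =0.20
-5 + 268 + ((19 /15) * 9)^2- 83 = 7749 /25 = 309.96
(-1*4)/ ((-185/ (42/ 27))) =56/ 1665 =0.03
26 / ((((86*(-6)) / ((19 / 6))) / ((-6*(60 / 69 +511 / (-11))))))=-2848651 / 65274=-43.64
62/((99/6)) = 124/33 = 3.76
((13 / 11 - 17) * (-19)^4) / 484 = -11337927 / 2662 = -4259.18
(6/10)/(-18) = -1/30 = -0.03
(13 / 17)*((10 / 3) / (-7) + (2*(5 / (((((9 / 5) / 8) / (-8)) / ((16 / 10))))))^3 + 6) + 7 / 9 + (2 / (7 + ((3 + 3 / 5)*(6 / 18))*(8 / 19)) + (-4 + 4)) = -512261677644617 / 3638439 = -140791608.06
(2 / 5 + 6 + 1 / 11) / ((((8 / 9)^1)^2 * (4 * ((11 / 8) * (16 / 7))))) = 0.65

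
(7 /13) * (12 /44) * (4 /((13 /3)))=252 /1859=0.14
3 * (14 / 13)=42 / 13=3.23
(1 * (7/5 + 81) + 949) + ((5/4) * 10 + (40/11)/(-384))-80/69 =63314633/60720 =1042.73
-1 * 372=-372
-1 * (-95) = 95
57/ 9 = 19/ 3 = 6.33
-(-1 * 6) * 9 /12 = 9 /2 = 4.50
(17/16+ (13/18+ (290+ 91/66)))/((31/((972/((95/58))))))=363602493/64790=5612.02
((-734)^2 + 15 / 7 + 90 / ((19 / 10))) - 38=71656079 / 133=538767.51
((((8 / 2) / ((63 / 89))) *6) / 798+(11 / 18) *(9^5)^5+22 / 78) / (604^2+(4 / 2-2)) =95575912795379410700749630819 / 79476624864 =1202566326374936417.94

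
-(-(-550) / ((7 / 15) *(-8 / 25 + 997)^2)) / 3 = -1718750 / 4345998223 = -0.00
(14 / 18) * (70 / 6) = 245 / 27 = 9.07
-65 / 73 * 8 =-520 / 73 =-7.12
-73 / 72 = -1.01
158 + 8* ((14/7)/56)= 1108/7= 158.29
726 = 726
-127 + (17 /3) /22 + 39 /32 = -132553 /1056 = -125.52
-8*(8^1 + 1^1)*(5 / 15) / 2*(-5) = 60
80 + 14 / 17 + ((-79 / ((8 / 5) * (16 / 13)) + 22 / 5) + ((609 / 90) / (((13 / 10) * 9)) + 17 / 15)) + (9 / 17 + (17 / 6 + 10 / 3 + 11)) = 246371611 / 3818880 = 64.51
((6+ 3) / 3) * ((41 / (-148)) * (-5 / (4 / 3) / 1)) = 1845 / 592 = 3.12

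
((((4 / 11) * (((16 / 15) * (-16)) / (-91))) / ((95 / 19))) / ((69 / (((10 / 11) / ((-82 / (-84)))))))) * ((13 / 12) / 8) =128 / 5134635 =0.00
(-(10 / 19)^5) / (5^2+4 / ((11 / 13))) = -1100000 / 809684373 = -0.00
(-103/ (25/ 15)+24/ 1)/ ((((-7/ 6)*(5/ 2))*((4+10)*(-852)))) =-27/ 24850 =-0.00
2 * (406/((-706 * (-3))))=406/1059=0.38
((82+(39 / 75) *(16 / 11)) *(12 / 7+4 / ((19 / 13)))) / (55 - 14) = 13472736 / 1499575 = 8.98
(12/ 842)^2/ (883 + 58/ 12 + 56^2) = 0.00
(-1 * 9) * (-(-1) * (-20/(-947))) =-180/947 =-0.19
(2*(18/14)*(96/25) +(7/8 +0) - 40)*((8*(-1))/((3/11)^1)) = 450461/525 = 858.02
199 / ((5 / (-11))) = -2189 / 5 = -437.80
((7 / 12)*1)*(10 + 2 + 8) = 35 / 3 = 11.67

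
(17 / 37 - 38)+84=1719 / 37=46.46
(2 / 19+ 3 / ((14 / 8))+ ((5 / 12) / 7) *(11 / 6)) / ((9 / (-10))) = -92345 / 43092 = -2.14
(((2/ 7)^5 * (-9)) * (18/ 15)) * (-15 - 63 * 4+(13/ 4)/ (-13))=461808/ 84035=5.50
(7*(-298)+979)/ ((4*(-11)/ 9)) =9963/ 44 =226.43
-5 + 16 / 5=-9 / 5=-1.80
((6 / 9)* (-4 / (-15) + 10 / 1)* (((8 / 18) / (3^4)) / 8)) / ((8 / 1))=77 / 131220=0.00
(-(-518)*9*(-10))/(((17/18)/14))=-691072.94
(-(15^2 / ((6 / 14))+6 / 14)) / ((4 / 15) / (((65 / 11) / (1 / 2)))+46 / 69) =-597675 / 784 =-762.34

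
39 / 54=13 / 18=0.72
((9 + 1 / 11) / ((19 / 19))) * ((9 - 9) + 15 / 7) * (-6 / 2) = -4500 / 77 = -58.44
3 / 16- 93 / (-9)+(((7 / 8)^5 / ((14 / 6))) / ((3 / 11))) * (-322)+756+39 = 26836447 / 49152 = 545.99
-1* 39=-39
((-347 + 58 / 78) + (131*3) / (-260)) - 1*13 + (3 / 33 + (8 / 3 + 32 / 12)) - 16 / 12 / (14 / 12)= -7136861 / 20020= -356.49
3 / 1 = 3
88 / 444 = 22 / 111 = 0.20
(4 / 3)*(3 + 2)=20 / 3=6.67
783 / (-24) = -261 / 8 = -32.62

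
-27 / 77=-0.35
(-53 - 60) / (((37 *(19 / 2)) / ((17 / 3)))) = -3842 / 2109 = -1.82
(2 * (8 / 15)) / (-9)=-16 / 135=-0.12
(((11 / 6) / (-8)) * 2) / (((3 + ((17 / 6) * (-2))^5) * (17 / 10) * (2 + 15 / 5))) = 891 / 96500704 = 0.00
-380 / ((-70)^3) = 19 / 17150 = 0.00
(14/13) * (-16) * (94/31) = -52.25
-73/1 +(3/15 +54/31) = -11014/155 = -71.06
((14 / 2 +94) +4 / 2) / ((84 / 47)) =4841 / 84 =57.63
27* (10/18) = 15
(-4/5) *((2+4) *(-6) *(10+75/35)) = 2448/7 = 349.71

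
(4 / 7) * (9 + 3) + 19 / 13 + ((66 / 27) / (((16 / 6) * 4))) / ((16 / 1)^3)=148833257 / 17891328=8.32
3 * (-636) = -1908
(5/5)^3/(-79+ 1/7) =-7/552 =-0.01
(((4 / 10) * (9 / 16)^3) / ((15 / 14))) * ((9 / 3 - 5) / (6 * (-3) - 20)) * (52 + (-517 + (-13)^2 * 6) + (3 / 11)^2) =56505519 / 29427200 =1.92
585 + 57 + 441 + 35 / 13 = 1085.69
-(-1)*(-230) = -230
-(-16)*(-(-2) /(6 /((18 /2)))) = 48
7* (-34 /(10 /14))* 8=-13328 /5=-2665.60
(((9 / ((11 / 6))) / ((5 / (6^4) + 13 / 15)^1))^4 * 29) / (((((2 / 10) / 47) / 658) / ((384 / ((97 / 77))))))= 1382362335486.18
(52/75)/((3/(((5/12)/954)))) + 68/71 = 8758643/9144090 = 0.96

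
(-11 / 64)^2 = 121 / 4096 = 0.03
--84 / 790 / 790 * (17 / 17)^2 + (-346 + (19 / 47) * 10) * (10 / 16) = -1567270138 / 7333175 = -213.72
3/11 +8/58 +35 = 11296/319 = 35.41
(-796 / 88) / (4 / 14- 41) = 1393 / 6270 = 0.22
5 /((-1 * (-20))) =1 /4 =0.25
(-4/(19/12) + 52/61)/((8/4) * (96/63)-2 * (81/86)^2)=-150656520/114614669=-1.31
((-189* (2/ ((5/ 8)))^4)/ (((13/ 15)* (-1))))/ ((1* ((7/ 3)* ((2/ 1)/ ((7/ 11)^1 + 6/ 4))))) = 187121664/ 17875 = 10468.34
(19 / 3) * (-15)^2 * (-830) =-1182750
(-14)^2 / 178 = 98 / 89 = 1.10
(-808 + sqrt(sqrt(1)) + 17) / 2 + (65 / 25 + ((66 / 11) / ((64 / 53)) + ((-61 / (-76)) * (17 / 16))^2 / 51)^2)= -36164828701322443 / 98389060485120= -367.57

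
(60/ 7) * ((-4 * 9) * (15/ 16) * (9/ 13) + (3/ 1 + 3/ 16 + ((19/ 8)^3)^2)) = 8142492075/ 5963776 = 1365.32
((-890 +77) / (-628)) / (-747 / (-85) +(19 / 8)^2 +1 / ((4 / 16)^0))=1105680 / 13177481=0.08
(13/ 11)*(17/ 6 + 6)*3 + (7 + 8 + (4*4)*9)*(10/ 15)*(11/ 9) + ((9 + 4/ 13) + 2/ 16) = 1753475/ 10296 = 170.31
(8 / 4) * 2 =4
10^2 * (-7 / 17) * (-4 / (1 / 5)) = 14000 / 17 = 823.53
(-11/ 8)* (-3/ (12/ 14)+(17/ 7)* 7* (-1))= 451/ 16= 28.19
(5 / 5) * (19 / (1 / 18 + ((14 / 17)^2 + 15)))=98838 / 81847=1.21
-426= -426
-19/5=-3.80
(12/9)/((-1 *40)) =-1/30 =-0.03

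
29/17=1.71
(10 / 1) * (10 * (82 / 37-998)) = -3684400 / 37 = -99578.38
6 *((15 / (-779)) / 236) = -45 / 91922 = -0.00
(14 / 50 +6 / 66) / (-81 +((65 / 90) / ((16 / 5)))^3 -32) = -2436562944 / 742240100525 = -0.00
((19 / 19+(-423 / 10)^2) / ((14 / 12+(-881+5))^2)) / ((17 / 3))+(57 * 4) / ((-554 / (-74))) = 98783528143191 / 3243559317725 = 30.46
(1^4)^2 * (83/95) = 83/95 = 0.87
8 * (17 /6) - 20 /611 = 41488 /1833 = 22.63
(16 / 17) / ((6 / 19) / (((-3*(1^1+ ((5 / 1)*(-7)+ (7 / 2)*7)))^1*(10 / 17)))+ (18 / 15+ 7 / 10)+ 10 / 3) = 173280 / 966977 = 0.18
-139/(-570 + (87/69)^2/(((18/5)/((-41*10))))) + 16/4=14964959/3575795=4.19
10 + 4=14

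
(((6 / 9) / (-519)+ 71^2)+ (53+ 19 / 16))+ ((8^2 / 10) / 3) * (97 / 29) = 18430811071 / 3612240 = 5102.32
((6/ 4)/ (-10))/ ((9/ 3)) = -1/ 20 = -0.05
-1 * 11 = -11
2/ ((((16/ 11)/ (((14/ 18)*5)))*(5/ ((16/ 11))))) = 14/ 9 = 1.56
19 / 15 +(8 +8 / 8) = 154 / 15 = 10.27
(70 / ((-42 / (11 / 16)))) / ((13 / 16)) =-55 / 39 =-1.41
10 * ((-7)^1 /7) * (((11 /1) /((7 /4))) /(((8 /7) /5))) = -275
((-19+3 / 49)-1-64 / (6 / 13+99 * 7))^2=401.24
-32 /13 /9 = -32 /117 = -0.27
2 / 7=0.29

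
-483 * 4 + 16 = -1916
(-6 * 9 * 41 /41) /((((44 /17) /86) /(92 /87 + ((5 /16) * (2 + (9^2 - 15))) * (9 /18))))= -53493849 /2552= -20961.54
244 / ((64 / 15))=915 / 16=57.19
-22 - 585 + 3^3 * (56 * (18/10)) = 10573/5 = 2114.60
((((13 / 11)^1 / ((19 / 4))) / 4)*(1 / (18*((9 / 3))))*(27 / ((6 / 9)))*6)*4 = 234 / 209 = 1.12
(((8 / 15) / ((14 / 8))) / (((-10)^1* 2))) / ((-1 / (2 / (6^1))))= 8 / 1575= 0.01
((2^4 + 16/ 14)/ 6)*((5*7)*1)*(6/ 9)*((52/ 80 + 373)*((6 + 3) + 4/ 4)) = 249100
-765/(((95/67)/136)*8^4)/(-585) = 19363/632320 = 0.03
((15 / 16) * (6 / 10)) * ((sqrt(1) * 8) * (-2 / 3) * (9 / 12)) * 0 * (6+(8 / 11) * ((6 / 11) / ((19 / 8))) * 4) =0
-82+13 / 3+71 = -6.67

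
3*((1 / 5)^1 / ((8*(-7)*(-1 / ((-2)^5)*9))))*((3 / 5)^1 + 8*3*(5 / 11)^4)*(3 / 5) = -67956 / 1830125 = -0.04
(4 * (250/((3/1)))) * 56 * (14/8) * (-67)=-6566000/3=-2188666.67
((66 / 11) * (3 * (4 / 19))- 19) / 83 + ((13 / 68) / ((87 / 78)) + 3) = 4646325 / 1554922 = 2.99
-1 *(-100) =100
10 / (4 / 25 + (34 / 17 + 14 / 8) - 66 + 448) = 1000 / 38591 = 0.03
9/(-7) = -9/7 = -1.29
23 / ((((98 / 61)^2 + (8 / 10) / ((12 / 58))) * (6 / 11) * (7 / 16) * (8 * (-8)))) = -4707065 / 20153168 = -0.23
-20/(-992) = 5/248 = 0.02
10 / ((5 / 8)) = 16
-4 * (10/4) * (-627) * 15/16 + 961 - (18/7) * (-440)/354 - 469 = 21057453/3304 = 6373.32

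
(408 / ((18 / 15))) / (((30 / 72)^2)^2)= 1410048 / 125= 11280.38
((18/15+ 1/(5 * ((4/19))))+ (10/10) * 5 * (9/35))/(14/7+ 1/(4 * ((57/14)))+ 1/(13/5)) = 356421/253750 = 1.40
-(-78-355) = 433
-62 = -62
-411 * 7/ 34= -2877/ 34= -84.62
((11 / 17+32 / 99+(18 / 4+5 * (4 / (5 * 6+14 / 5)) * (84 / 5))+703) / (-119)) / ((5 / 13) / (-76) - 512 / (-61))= -426985310102 / 593037106101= -0.72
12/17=0.71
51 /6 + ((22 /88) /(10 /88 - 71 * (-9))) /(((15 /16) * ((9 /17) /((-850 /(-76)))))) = 245497561 /28852146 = 8.51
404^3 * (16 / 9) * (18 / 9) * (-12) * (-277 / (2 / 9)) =3506913816576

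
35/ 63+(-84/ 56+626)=11251/ 18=625.06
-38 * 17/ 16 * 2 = -323/ 4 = -80.75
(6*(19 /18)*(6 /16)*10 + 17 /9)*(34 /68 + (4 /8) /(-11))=4615 /396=11.65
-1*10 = -10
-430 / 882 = -215 / 441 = -0.49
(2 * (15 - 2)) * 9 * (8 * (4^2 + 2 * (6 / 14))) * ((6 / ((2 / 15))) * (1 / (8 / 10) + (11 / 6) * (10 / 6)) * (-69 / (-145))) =590620680 / 203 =2909461.48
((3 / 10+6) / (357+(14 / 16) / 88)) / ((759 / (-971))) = -93216 / 4129075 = -0.02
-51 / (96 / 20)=-85 / 8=-10.62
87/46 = 1.89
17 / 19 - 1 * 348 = -6595 / 19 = -347.11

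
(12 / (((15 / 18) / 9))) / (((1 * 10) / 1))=324 / 25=12.96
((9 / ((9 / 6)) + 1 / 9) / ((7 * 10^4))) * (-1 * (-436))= 1199 / 31500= 0.04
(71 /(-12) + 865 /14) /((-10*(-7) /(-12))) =-4693 /490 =-9.58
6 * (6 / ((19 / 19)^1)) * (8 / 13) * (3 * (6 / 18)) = 288 / 13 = 22.15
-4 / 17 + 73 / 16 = 1177 / 272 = 4.33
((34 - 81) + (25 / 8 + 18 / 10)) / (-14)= 1683 / 560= 3.01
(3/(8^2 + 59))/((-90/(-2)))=1/1845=0.00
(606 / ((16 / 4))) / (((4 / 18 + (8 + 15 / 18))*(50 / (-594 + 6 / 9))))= -161802 / 815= -198.53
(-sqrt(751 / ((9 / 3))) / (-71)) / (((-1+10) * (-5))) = -sqrt(2253) / 9585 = -0.00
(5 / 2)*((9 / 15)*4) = 6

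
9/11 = 0.82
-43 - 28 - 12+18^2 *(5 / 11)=64.27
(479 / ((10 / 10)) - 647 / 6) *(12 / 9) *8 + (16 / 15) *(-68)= 174896 / 45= 3886.58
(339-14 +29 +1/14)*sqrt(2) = 4957*sqrt(2)/14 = 500.73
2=2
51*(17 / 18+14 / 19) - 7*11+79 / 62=17705 / 1767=10.02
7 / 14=1 / 2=0.50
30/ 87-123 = -3557/ 29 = -122.66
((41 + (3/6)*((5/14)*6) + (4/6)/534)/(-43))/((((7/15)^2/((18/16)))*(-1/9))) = 955401075/21002576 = 45.49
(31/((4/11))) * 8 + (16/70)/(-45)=1074142/1575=681.99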